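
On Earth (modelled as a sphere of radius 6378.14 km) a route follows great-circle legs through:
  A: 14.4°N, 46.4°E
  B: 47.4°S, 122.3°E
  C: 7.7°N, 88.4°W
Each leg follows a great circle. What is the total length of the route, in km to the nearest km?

Leg A→B: central angle 1.5941 rad, distance 10167.7 km.
Leg B→C: central angle 2.3123 rad, distance 14748.1 km.
Total: 10167.7 + 14748.1 ≈ 24916 km.

24916 km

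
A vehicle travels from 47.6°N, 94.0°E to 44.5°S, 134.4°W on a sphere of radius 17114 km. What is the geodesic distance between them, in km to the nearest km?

Let φ₁ = 0.8308 rad, φ₂ = -0.7767 rad, and Δλ = 2.2969 rad.
cos c = sin φ₁ sin φ₂ + cos φ₁ cos φ₂ cos Δλ = (0.7385)(-0.7009) + (0.6743)(0.7133)(-0.6639) = -0.83690,
so c = arccos(-0.83690) = 2.56240 rad.
Distance = R·c = 17114 × 2.5624 ≈ 43853 km.

43853 km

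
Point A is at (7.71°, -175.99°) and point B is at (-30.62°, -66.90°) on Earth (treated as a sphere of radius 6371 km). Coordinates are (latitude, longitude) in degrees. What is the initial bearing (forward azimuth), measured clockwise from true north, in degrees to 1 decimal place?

119.9°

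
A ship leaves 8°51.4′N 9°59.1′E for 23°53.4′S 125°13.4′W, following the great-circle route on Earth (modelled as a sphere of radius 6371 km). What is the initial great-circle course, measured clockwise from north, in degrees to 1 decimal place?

245.0°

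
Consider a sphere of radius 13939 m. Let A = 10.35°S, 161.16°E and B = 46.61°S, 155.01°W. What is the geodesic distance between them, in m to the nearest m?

12608 m

In radians: φ₁ = -0.1806, φ₂ = -0.8135, Δλ = 43.830° = 0.7650 rad.
Haversine: a = sin²(Δφ/2) + cos φ₁ cos φ₂ sin²(Δλ/2) = 0.0968 + (0.9837)(0.6870)(0.1393) = 0.19097.
Central angle c = 2·arcsin(√a) = 0.90452 rad.
Distance = R·c = 13939 × 0.9045 ≈ 12608 m.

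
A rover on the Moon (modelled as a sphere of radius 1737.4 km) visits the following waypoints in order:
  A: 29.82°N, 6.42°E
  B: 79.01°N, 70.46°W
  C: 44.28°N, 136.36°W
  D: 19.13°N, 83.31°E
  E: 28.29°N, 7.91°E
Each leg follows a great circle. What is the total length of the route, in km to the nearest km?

Leg A→B: central angle 1.0173 rad, distance 1767.4 km.
Leg B→C: central angle 0.7361 rad, distance 1278.9 km.
Leg C→D: central angle 1.8670 rad, distance 3243.7 km.
Leg D→E: central angle 1.1971 rad, distance 2079.9 km.
Total: 1767.4 + 1278.9 + 3243.7 + 2079.9 ≈ 8370 km.

8370 km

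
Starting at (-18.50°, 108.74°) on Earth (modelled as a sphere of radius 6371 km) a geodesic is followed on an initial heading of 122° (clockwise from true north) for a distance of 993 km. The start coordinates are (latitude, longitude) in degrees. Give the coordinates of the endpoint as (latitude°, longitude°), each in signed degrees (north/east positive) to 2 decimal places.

-23.05°, 116.97°

Angular distance δ = d/R = 993/6371 = 0.15586 rad; initial bearing θ = 2.1293 rad.
sin φ₂ = sin φ₁ cos δ + cos φ₁ sin δ cos θ = (-0.3173)(0.9879) + (0.9483)(0.1552)(-0.5299) = -0.3915, so φ₂ = -23.05°.
Δλ = atan2(sin θ sin δ cos φ₁, cos δ − sin φ₁ sin φ₂) = atan2(0.1248, 0.8637) = 8.225°.
λ₂ = 108.740° + 8.225° = 116.97°.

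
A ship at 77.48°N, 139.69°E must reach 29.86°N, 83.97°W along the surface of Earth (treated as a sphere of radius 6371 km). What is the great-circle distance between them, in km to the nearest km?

Let φ₁ = 1.3523 rad, φ₂ = 0.5212 rad, and Δλ = 2.3796 rad.
cos c = sin φ₁ sin φ₂ + cos φ₁ cos φ₂ cos Δλ = (0.9762)(0.4979) + (0.2168)(0.8672)(-0.7234) = 0.35003,
so c = arccos(0.35003) = 1.21319 rad.
Distance = R·c = 6371 × 1.2132 ≈ 7729 km.

7729 km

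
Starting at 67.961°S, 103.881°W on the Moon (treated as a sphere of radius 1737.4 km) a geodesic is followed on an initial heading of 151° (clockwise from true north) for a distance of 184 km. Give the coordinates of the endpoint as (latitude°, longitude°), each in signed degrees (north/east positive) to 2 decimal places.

Angular distance δ = d/R = 184/1737.4 = 0.10591 rad; initial bearing θ = 2.6354 rad.
sin φ₂ = sin φ₁ cos δ + cos φ₁ sin δ cos θ = (-0.9269)(0.9944) + (0.3752)(0.1057)(-0.8746) = -0.9564, so φ₂ = -73.02°.
Δλ = atan2(sin θ sin δ cos φ₁, cos δ − sin φ₁ sin φ₂) = atan2(0.0192, 0.1079) = 10.109°.
λ₂ = -103.881° + 10.109° = -93.77°.

-73.02°, -93.77°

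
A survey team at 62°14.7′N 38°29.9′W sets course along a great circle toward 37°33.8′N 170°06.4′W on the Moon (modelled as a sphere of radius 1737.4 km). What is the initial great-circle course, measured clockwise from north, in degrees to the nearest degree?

With φ₁ = 1.0864, φ₂ = 0.6556, Δλ = -2.2970 rad, the forward-azimuth formula gives
θ = atan2( sin Δλ cos φ₂ , cos φ₁ sin φ₂ − sin φ₁ cos φ₂ cos Δλ ) = atan2(-0.5927, 0.7497) = -38.33°.
Adding 360° brings this into [0°, 360°): 322°.

322°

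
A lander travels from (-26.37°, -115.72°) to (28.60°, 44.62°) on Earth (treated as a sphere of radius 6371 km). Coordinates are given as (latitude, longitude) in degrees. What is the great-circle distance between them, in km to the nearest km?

18062 km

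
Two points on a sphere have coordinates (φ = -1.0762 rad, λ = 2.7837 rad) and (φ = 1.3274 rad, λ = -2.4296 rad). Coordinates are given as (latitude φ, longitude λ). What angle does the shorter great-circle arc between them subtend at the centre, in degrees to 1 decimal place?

143.1°

In radians: φ₁ = -1.0762, φ₂ = 1.3274, Δλ = 61.300° = 1.0699 rad.
Haversine: a = sin²(Δφ/2) + cos φ₁ cos φ₂ sin²(Δλ/2) = 0.8699 + (0.4747)(0.2410)(0.2599) = 0.89964.
Central angle c = 2·arcsin(√a) = 2.49689 rad.
So the angular separation is 143.1°.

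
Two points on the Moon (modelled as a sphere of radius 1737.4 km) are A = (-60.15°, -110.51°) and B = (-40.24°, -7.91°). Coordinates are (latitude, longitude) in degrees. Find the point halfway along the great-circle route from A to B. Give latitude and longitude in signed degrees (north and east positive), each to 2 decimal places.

Central angle δ = 1.0731 rad. Interpolating on the sphere with fraction f = 0.5:
P = [sin((1−f)δ)·A + sin(fδ)·B] / sin δ = 0.5817·A + 0.5817·B in Cartesian coordinates,
giving P = (0.3384, -0.3323, -0.8804), i.e. latitude -61.69°, longitude -44.48°.

-61.69°, -44.48°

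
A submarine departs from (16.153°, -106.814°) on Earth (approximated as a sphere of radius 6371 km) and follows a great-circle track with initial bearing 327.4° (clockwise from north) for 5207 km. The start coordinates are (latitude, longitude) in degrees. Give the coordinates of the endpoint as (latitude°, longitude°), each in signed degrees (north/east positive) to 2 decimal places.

Angular distance δ = d/R = 5207/6371 = 0.81730 rad; initial bearing θ = 5.7142 rad.
sin φ₂ = sin φ₁ cos δ + cos φ₁ sin δ cos θ = (0.2782)(0.6842) + (0.9605)(0.7293)(0.8425) = 0.7805, so φ₂ = 51.31°.
Δλ = atan2(sin θ sin δ cos φ₁, cos δ − sin φ₁ sin φ₂) = atan2(-0.3774, 0.4671) = -38.940°.
λ₂ = -106.814° − 38.940° = -145.75°.

51.31°, -145.75°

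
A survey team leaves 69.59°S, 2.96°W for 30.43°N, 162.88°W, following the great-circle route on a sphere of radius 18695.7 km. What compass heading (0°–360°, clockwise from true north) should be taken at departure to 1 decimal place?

With φ₁ = -1.2146, φ₂ = 0.5311, Δλ = -2.7911 rad, the forward-azimuth formula gives
θ = atan2( sin Δλ cos φ₂ , cos φ₁ sin φ₂ − sin φ₁ cos φ₂ cos Δλ ) = atan2(-0.2960, -0.5824) = -153.05°.
Adding 360° brings this into [0°, 360°): 206.9°.

206.9°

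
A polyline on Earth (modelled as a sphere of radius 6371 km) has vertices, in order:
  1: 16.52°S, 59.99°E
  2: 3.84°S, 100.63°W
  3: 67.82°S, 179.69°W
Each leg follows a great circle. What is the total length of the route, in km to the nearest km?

Leg 1→2: central angle 2.6537 rad, distance 16906.7 km.
Leg 2→3: central angle 1.4369 rad, distance 9154.5 km.
Total: 16906.7 + 9154.5 ≈ 26061 km.

26061 km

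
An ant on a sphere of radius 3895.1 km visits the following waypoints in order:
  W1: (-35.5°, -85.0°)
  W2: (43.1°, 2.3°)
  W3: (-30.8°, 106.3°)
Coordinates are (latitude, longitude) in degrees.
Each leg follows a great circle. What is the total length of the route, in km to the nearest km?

Leg W1→W2: central angle 1.9485 rad, distance 7589.6 km.
Leg W2→W3: central angle 2.0962 rad, distance 8165.1 km.
Total: 7589.6 + 8165.1 ≈ 15755 km.

15755 km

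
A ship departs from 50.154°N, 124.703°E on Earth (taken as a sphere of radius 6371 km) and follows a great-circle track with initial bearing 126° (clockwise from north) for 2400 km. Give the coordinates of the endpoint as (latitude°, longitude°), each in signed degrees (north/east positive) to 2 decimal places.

35.13°, 146.04°

Angular distance δ = d/R = 2400/6371 = 0.37671 rad; initial bearing θ = 2.1991 rad.
sin φ₂ = sin φ₁ cos δ + cos φ₁ sin δ cos θ = (0.7678)(0.9299) + (0.6407)(0.3679)(-0.5878) = 0.5754, so φ₂ = 35.13°.
Δλ = atan2(sin θ sin δ cos φ₁, cos δ − sin φ₁ sin φ₂) = atan2(0.1907, 0.4881) = 21.338°.
λ₂ = 124.703° + 21.338° = 146.04°.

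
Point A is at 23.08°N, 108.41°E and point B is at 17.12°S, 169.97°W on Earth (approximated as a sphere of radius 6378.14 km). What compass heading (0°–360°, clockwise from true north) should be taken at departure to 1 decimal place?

With φ₁ = 0.4028, φ₂ = -0.2988, Δλ = 1.4245 rad, the forward-azimuth formula gives
θ = atan2( sin Δλ cos φ₂ , cos φ₁ sin φ₂ − sin φ₁ cos φ₂ cos Δλ ) = atan2(0.9455, -0.3254) = 108.99°.
So the initial bearing is 109.0°.

109.0°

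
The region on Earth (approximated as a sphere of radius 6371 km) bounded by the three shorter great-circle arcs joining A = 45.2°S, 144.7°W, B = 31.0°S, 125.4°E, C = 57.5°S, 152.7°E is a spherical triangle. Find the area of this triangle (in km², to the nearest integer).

5066274 km²

Side lengths (central angles): a = 0.5668, b = 0.6877, c = 1.1955 rad; semiperimeter s = 1.2250.
By l'Huilier's theorem, tan(E/4) = √[tan(s/2) tan((s−a)/2) tan((s−b)/2) tan((s−c)/2)], giving spherical excess E = 0.1248 rad.
Area = E·R² = 0.1248 × (6371)² ≈ 5066274 km².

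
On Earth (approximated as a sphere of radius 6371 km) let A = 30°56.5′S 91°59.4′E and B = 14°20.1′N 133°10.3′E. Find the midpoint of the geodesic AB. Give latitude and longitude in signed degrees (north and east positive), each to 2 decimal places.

-8.86°, 113.89°

Central angle δ = 1.0494 rad. Interpolating on the sphere with fraction f = 0.5:
P = [sin((1−f)δ)·A + sin(fδ)·B] / sin δ = 0.5777·A + 0.5777·B in Cartesian coordinates,
giving P = (-0.4002, 0.9034, -0.1540), i.e. latitude -8.86°, longitude 113.89°.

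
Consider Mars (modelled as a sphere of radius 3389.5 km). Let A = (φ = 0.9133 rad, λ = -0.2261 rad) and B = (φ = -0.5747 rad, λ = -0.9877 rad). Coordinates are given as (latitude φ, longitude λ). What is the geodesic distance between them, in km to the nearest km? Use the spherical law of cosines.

With latitudes φ₁ = 52.328°, φ₂ = -32.928° and longitude difference Δλ = -43.636°:
cos c = sin φ₁ sin φ₂ + cos φ₁ cos φ₂ cos Δλ = (0.7915)(-0.5436) + (0.6111)(0.8394)(0.7237) = -0.05901,
so c = arccos(-0.05901) = 1.62984 rad.
Distance = R·c = 3389.5 × 1.6298 ≈ 5524 km.

5524 km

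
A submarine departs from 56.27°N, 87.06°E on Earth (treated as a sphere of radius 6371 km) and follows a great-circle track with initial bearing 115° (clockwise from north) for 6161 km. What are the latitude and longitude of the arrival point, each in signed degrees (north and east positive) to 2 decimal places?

16.20°, 138.04°

Angular distance δ = d/R = 6161/6371 = 0.96704 rad; initial bearing θ = 2.0071 rad.
sin φ₂ = sin φ₁ cos δ + cos φ₁ sin δ cos θ = (0.8317)(0.5677) + (0.5553)(0.8232)(-0.4226) = 0.2790, so φ₂ = 16.20°.
Δλ = atan2(sin θ sin δ cos φ₁, cos δ − sin φ₁ sin φ₂) = atan2(0.4143, 0.3357) = 50.980°.
λ₂ = 87.060° + 50.980° = 138.04°.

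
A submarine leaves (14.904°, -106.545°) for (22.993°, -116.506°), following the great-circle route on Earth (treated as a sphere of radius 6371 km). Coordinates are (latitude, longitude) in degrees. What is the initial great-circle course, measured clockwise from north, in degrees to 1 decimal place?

With φ₁ = 0.2601, φ₂ = 0.4013, Δλ = -0.1739 rad, the forward-azimuth formula gives
θ = atan2( sin Δλ cos φ₂ , cos φ₁ sin φ₂ − sin φ₁ cos φ₂ cos Δλ ) = atan2(-0.1592, 0.1443) = -47.82°.
Adding 360° brings this into [0°, 360°): 312.2°.

312.2°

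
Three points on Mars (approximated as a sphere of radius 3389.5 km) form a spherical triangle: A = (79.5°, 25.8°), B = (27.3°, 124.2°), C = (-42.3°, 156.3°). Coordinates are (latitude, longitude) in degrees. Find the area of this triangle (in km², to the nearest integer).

Side lengths (central angles): a = 1.3201, b = 2.4178, c = 1.1293 rad; semiperimeter s = 2.4336.
By l'Huilier's theorem, tan(E/4) = √[tan(s/2) tan((s−a)/2) tan((s−b)/2) tan((s−c)/2)], giving spherical excess E = 0.4018 rad.
Area = E·R² = 0.4018 × (3389.5)² ≈ 4615796 km².

4615796 km²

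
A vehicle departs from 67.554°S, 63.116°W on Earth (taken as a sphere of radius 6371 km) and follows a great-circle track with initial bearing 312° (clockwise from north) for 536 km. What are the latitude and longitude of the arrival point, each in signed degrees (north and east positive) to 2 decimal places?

Angular distance δ = d/R = 536/6371 = 0.08413 rad; initial bearing θ = 5.4454 rad.
sin φ₂ = sin φ₁ cos δ + cos φ₁ sin δ cos θ = (-0.9242)(0.9965) + (0.3818)(0.0840)(0.6691) = -0.8995, so φ₂ = -64.09°.
Δλ = atan2(sin θ sin δ cos φ₁, cos δ − sin φ₁ sin φ₂) = atan2(-0.0238, 0.1651) = -8.217°.
λ₂ = -63.116° − 8.217° = -71.33°.

-64.09°, -71.33°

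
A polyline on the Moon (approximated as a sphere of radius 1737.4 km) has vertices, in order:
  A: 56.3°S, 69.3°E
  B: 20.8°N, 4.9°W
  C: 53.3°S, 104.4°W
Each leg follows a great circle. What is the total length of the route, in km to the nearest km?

Leg A→B: central angle 1.7256 rad, distance 2998.1 km.
Leg B→C: central angle 1.9573 rad, distance 3400.6 km.
Total: 2998.1 + 3400.6 ≈ 6399 km.

6399 km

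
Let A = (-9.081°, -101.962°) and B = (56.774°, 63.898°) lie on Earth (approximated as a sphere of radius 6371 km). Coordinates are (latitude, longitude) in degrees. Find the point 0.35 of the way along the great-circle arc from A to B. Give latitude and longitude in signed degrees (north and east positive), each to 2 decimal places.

35.99°, -92.90°

The central angle between A and B is δ = 2.2872 rad.
With f = 0.35, the slerp weights are sin((1−f)δ)/sin δ = 1.3213 and sin(fδ)/sin δ = 0.9517.
Weighted sum of the unit vectors: (1.3213)·(-0.2047,-0.9660,-0.1578) + (0.9517)·(0.2411,0.4921,0.8365) = (-0.0410, -0.8081, 0.5876).
Converting back: φ = atan2(z, √(x²+y²)) = 35.99°, λ = atan2(y, x) = -92.90°.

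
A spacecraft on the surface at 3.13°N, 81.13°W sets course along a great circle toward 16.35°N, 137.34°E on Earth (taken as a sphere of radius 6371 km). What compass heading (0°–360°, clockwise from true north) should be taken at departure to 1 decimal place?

With φ₁ = 0.0546, φ₂ = 0.2854, Δλ = -2.4702 rad, the forward-azimuth formula gives
θ = atan2( sin Δλ cos φ₂ , cos φ₁ sin φ₂ − sin φ₁ cos φ₂ cos Δλ ) = atan2(-0.5969, 0.3221) = -61.65°.
Adding 360° brings this into [0°, 360°): 298.4°.

298.4°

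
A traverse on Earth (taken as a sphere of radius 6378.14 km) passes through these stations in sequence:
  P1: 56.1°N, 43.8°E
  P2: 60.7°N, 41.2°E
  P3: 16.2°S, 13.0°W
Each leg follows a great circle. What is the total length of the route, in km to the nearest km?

Leg P1→P2: central angle 0.0837 rad, distance 533.9 km.
Leg P2→P3: central angle 1.5392 rad, distance 9817.2 km.
Total: 533.9 + 9817.2 ≈ 10351 km.

10351 km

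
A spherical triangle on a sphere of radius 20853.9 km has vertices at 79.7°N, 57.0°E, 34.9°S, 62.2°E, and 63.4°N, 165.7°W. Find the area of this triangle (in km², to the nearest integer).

Side lengths (central angles): a = 2.4307, b = 0.6078, c = 2.0008 rad; semiperimeter s = 2.5197.
By l'Huilier's theorem, tan(E/4) = √[tan(s/2) tan((s−a)/2) tan((s−b)/2) tan((s−c)/2)], giving spherical excess E = 0.8972 rad.
Area = E·R² = 0.8972 × (20853.9)² ≈ 390158098 km².

390158098 km²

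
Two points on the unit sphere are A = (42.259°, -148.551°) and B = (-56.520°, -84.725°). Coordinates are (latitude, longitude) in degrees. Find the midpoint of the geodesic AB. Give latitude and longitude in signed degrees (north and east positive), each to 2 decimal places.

-8.35°, -121.83°

The central angle between A and B is δ = 1.9615 rad.
With f = 0.5, the slerp weights are sin((1−f)δ)/sin δ = 0.8986 and sin(fδ)/sin δ = 0.8986.
Weighted sum of the unit vectors: (0.8986)·(-0.6314,-0.3861,0.6725) + (0.8986)·(0.0507,-0.5493,-0.8341) = (-0.5218, -0.8406, -0.1452).
Converting back: φ = atan2(z, √(x²+y²)) = -8.35°, λ = atan2(y, x) = -121.83°.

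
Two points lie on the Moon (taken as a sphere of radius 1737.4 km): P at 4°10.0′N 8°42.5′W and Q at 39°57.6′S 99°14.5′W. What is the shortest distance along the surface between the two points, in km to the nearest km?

2823 km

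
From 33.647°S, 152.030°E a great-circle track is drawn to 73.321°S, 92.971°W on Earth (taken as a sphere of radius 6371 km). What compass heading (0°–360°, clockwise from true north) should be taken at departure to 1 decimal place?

Δλ = 114.999° = 2.0071 rad.
y = sin Δλ · cos φ₂ = (0.9063)(0.2870) = 0.2601
x = cos φ₁ sin φ₂ − sin φ₁ cos φ₂ cos Δλ = (0.8325)(-0.9579) − (-0.5541)(0.2870)(-0.4226) = -0.8646
θ = atan2(y, x) = 163.26°, so the bearing is 163.3°.

163.3°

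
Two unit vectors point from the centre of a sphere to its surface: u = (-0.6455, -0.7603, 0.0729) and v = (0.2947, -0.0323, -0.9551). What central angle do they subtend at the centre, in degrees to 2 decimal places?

u·v = -0.2353; |u| = 1.0000, |v| = 1.0001.
cos θ = (u·v)/(|u||v|) = -0.2353, so θ = 103.61°.

103.61°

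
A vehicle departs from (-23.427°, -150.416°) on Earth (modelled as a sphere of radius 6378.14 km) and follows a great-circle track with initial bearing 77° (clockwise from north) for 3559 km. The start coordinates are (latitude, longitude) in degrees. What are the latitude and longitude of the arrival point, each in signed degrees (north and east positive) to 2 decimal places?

Angular distance δ = d/R = 3559/6378.14 = 0.55800 rad; initial bearing θ = 1.3439 rad.
sin φ₂ = sin φ₁ cos δ + cos φ₁ sin δ cos θ = (-0.3976)(0.8483) + (0.9176)(0.5295)(0.2250) = -0.2280, so φ₂ = -13.18°.
Δλ = atan2(sin θ sin δ cos φ₁, cos δ − sin φ₁ sin φ₂) = atan2(0.4734, 0.7577) = 31.997°.
λ₂ = -150.416° + 31.997° = -118.42°.

-13.18°, -118.42°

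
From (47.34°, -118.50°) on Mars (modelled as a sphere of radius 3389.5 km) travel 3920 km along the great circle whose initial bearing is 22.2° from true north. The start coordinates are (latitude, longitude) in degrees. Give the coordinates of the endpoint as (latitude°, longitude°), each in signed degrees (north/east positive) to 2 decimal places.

Angular distance δ = d/R = 3920/3389.5 = 1.15651 rad; initial bearing θ = 0.3875 rad.
sin φ₂ = sin φ₁ cos δ + cos φ₁ sin δ cos θ = (0.7354)(0.4025) + (0.6776)(0.9154)(0.9259) = 0.8704, so φ₂ = 60.50°.
Δλ = atan2(sin θ sin δ cos φ₁, cos δ − sin φ₁ sin φ₂) = atan2(0.2344, -0.2375) = 135.380°.
λ₂ = -118.500° + 135.380° = 16.88°.

60.50°, 16.88°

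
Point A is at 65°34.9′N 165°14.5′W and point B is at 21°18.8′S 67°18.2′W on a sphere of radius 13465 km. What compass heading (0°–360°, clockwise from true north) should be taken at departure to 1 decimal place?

92.1°

Δλ = 97.938° = 1.7093 rad.
y = sin Δλ · cos φ₂ = (0.9904)(0.9316) = 0.9227
x = cos φ₁ sin φ₂ − sin φ₁ cos φ₂ cos Δλ = (0.4134)(-0.3635) − (0.9106)(0.9316)(-0.1381) = -0.0331
θ = atan2(y, x) = 92.05°, so the bearing is 92.1°.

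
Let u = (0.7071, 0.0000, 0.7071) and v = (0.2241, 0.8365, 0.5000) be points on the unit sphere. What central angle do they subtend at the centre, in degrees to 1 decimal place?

59.2°

u·v = 0.5120; |u| = 1.0000, |v| = 1.0000.
cos θ = (u·v)/(|u||v|) = 0.5120, so θ = 59.2°.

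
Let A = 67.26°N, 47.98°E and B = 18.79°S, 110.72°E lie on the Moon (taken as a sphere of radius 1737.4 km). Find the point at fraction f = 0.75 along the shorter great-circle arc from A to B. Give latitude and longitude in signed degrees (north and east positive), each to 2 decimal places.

4.18°, 102.48°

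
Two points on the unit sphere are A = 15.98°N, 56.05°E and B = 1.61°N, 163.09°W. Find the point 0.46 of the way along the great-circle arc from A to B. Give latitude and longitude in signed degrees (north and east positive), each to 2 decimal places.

25.44°, 123.59°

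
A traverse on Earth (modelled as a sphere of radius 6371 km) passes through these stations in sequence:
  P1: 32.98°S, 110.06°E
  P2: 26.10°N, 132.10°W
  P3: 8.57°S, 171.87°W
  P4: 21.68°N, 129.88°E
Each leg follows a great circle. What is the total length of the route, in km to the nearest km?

26996 km

Leg P1→P2: central angle 2.2034 rad, distance 14038.1 km.
Leg P2→P3: central angle 0.9059 rad, distance 5771.5 km.
Leg P3→P4: central angle 1.1280 rad, distance 7186.4 km.
Total: 14038.1 + 5771.5 + 7186.4 ≈ 26996 km.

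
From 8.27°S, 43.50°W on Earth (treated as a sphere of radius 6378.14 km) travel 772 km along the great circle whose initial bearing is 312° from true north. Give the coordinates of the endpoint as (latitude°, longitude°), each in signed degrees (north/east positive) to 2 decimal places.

-3.60°, -48.66°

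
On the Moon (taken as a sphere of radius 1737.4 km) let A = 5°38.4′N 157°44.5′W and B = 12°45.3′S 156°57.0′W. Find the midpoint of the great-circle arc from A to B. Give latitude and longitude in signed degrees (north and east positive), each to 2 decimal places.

Central angle δ = 0.3213 rad. Interpolating on the sphere with fraction f = 0.5:
P = [sin((1−f)δ)·A + sin(fδ)·B] / sin δ = 0.5065·A + 0.5065·B in Cartesian coordinates,
giving P = (-0.9211, -0.3844, -0.0621), i.e. latitude -3.56°, longitude -157.35°.

-3.56°, -157.35°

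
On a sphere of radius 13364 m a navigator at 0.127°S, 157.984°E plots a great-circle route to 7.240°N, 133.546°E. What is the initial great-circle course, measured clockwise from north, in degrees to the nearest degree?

287°

Δλ = -24.438° = -0.4265 rad.
y = sin Δλ · cos φ₂ = (-0.4137)(0.9920) = -0.4104
x = cos φ₁ sin φ₂ − sin φ₁ cos φ₂ cos Δλ = (1.0000)(0.1260) − (-0.0022)(0.9920)(0.9104) = 0.1280
θ = atan2(y, x) = -72.67°; adding 360° gives 287°.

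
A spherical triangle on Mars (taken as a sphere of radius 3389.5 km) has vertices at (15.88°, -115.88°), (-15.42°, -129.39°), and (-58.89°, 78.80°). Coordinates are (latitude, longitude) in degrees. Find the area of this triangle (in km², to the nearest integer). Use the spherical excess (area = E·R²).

Side lengths (central angles): a = 1.7838, b = 2.3674, c = 0.5938 rad; semiperimeter s = 2.3725.
By l'Huilier's theorem, tan(E/4) = √[tan(s/2) tan((s−a)/2) tan((s−b)/2) tan((s−c)/2)], giving spherical excess E = 0.1935 rad.
Area = E·R² = 0.1935 × (3389.5)² ≈ 2223181 km².

2223181 km²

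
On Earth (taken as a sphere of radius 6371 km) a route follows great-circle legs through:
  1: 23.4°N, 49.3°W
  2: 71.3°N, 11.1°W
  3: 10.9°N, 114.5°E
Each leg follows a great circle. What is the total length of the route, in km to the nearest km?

Leg 1→2: central angle 0.9180 rad, distance 5848.5 km.
Leg 2→3: central angle 1.5750 rad, distance 10034.0 km.
Total: 5848.5 + 10034.0 ≈ 15883 km.

15883 km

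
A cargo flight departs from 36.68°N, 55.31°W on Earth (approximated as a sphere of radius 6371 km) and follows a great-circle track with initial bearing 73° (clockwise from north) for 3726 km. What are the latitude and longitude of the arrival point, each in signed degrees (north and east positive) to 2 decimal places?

38.87°, -12.62°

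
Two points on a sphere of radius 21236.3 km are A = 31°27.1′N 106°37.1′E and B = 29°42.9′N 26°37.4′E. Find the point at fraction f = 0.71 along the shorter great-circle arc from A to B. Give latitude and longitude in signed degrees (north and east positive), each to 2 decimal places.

35.92°, 48.67°

The central angle between A and B is δ = 1.1730 rad.
With f = 0.71, the slerp weights are sin((1−f)δ)/sin δ = 0.3619 and sin(fδ)/sin δ = 0.8025.
Weighted sum of the unit vectors: (0.3619)·(-0.2440,0.8174,0.5218) + (0.8025)·(0.7764,0.3892,0.4957) = (0.5348, 0.6082, 0.5866).
Converting back: φ = atan2(z, √(x²+y²)) = 35.92°, λ = atan2(y, x) = 48.67°.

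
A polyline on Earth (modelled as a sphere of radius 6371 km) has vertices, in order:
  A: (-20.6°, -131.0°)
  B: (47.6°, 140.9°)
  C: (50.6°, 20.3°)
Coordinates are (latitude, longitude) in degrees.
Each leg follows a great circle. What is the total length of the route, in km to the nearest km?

Leg A→B: central angle 1.8120 rad, distance 11544.4 km.
Leg B→C: central angle 1.2103 rad, distance 7710.7 km.
Total: 11544.4 + 7710.7 ≈ 19255 km.

19255 km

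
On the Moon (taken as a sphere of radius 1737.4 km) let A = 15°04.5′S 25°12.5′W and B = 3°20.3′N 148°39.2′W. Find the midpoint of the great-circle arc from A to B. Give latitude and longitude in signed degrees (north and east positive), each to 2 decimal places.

Central angle δ = 2.1489 rad. Interpolating on the sphere with fraction f = 0.5:
P = [sin((1−f)δ)·A + sin(fδ)·B] / sin δ = 1.0499·A + 1.0499·B in Cartesian coordinates,
giving P = (0.0221, -0.9770, -0.2119), i.e. latitude -12.24°, longitude -88.70°.

-12.24°, -88.70°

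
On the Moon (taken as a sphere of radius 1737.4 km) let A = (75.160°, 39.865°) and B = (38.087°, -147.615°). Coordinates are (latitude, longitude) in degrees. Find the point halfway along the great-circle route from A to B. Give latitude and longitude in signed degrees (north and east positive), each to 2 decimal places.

The central angle between A and B is δ = 1.1632 rad.
With f = 0.5, the slerp weights are sin((1−f)δ)/sin δ = 0.5984 and sin(fδ)/sin δ = 0.5984.
Weighted sum of the unit vectors: (0.5984)·(0.1966,0.1642,0.9666) + (0.5984)·(-0.6647,-0.4216,0.6169) = (-0.2801, -0.1540, 0.9475).
Converting back: φ = atan2(z, √(x²+y²)) = 71.36°, λ = atan2(y, x) = -151.19°.

71.36°, -151.19°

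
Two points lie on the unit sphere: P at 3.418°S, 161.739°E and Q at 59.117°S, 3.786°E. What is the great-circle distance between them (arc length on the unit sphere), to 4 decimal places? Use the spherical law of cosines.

Let φ₁ = -0.0597 rad, φ₂ = -1.0318 rad, and Δλ = -2.7568 rad.
cos c = sin φ₁ sin φ₂ + cos φ₁ cos φ₂ cos Δλ = (-0.0596)(-0.8582) + (0.9982)(0.5133)(-0.9269) = -0.42374,
so c = arccos(-0.42374) = 2.00837 rad.
On the unit sphere the arc length equals the central angle: 2.0084.

2.0084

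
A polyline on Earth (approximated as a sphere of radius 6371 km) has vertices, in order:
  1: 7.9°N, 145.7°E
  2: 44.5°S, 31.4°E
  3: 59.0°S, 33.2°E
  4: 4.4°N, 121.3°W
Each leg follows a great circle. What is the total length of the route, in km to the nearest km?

27717 km

Leg 1→2: central angle 1.9682 rad, distance 12539.7 km.
Leg 2→3: central angle 0.2538 rad, distance 1616.9 km.
Leg 3→4: central angle 2.1285 rad, distance 13560.8 km.
Total: 12539.7 + 1616.9 + 13560.8 ≈ 27717 km.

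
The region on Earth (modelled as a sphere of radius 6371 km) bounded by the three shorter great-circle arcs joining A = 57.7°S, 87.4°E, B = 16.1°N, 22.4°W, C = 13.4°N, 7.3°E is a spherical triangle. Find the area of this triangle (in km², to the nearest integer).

21063367 km²

Side lengths (central angles): a = 0.5031, b = 1.6775, c = 1.9914 rad; semiperimeter s = 2.0860.
By l'Huilier's theorem, tan(E/4) = √[tan(s/2) tan((s−a)/2) tan((s−b)/2) tan((s−c)/2)], giving spherical excess E = 0.5189 rad.
Area = E·R² = 0.5189 × (6371)² ≈ 21063367 km².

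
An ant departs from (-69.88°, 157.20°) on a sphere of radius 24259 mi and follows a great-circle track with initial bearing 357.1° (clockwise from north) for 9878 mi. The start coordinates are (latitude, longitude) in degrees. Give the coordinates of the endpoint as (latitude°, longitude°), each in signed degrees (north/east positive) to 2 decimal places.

Angular distance δ = d/R = 9878/24259 = 0.40719 rad; initial bearing θ = 6.2326 rad.
sin φ₂ = sin φ₁ cos δ + cos φ₁ sin δ cos θ = (-0.9390)(0.9182) + (0.3440)(0.3960)(0.9987) = -0.7261, so φ₂ = -46.56°.
Δλ = atan2(sin θ sin δ cos φ₁, cos δ − sin φ₁ sin φ₂) = atan2(-0.0069, 0.2364) = -1.670°.
λ₂ = 157.200° − 1.670° = 155.53°.

-46.56°, 155.53°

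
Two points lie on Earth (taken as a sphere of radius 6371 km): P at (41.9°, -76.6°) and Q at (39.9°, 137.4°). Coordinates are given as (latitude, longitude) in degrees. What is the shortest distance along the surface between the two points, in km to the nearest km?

10294 km

In radians: φ₁ = 0.7313, φ₂ = 0.6964, Δλ = -146.000° = -2.5482 rad.
cos c = sin φ₁ sin φ₂ + cos φ₁ cos φ₂ cos Δλ = (0.6678)(0.6414) + (0.7443)(0.7672)(-0.8290) = -0.04501,
so c = arccos(-0.04501) = 1.61582 rad.
Distance = R·c = 6371 × 1.6158 ≈ 10294 km.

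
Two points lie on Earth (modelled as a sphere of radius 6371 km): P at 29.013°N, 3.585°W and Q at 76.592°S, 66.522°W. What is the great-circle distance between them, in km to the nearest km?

Let φ₁ = 0.5064 rad, φ₂ = -1.3368 rad, and Δλ = -1.0985 rad.
cos c = sin φ₁ sin φ₂ + cos φ₁ cos φ₂ cos Δλ = (0.4850)(-0.9727) + (0.8745)(0.2319)(0.4550) = -0.37953,
so c = arccos(-0.37953) = 1.96008 rad.
Distance = R·c = 6371 × 1.9601 ≈ 12488 km.

12488 km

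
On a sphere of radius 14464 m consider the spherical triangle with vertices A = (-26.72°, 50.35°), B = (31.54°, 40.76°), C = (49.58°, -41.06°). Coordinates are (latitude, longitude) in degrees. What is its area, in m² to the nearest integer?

Side lengths (central angles): a = 1.0737, b = 1.9354, c = 1.0293 rad; semiperimeter s = 2.0192.
By l'Huilier's theorem, tan(E/4) = √[tan(s/2) tan((s−a)/2) tan((s−b)/2) tan((s−c)/2)], giving spherical excess E = 0.5395 rad.
Area = E·R² = 0.5395 × (14464)² ≈ 112863031 m².

112863031 m²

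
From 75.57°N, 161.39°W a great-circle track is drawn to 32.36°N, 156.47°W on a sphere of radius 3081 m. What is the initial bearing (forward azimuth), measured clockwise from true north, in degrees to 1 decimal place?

With φ₁ = 1.3189, φ₂ = 0.5648, Δλ = 0.0859 rad, the forward-azimuth formula gives
θ = atan2( sin Δλ cos φ₂ , cos φ₁ sin φ₂ − sin φ₁ cos φ₂ cos Δλ ) = atan2(0.0724, -0.6817) = 173.93°.
So the initial bearing is 173.9°.

173.9°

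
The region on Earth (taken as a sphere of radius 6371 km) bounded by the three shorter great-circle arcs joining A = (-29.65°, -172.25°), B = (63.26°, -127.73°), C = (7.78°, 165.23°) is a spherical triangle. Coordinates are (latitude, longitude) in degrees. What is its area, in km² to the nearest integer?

22721507 km²

Side lengths (central angles): a = 1.2716, b = 0.7548, c = 1.7345 rad; semiperimeter s = 1.8804.
By l'Huilier's theorem, tan(E/4) = √[tan(s/2) tan((s−a)/2) tan((s−b)/2) tan((s−c)/2)], giving spherical excess E = 0.5598 rad.
Area = E·R² = 0.5598 × (6371)² ≈ 22721507 km².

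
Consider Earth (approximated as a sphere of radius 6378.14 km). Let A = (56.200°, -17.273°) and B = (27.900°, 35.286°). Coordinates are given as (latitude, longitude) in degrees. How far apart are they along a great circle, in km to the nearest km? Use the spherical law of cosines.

5182 km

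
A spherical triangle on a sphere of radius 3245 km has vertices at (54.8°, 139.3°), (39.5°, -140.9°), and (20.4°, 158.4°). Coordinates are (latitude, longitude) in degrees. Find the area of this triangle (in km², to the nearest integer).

3342049 km²

Side lengths (central angles): a = 0.9574, b = 0.6512, c = 0.9291 rad; semiperimeter s = 1.2688.
By l'Huilier's theorem, tan(E/4) = √[tan(s/2) tan((s−a)/2) tan((s−b)/2) tan((s−c)/2)], giving spherical excess E = 0.3174 rad.
Area = E·R² = 0.3174 × (3245)² ≈ 3342049 km².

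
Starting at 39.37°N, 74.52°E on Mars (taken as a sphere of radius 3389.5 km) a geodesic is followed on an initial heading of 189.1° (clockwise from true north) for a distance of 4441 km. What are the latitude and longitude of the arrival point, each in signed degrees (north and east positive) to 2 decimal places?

Angular distance δ = d/R = 4441/3389.5 = 1.31022 rad; initial bearing θ = 3.3004 rad.
sin φ₂ = sin φ₁ cos δ + cos φ₁ sin δ cos θ = (0.6343)(0.2576) + (0.7731)(0.9662)(-0.9874) = -0.5741, so φ₂ = -35.04°.
Δλ = atan2(sin θ sin δ cos φ₁, cos δ − sin φ₁ sin φ₂) = atan2(-0.1181, 0.6218) = -10.757°.
λ₂ = 74.520° − 10.757° = 63.76°.

-35.04°, 63.76°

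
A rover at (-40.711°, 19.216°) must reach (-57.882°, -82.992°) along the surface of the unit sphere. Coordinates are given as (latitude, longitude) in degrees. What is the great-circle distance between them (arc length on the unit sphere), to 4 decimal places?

With latitudes φ₁ = -40.711°, φ₂ = -57.882° and longitude difference Δλ = -102.208°:
cos c = sin φ₁ sin φ₂ + cos φ₁ cos φ₂ cos Δλ = (-0.6522)(-0.8470) + (0.7580)(0.5317)(-0.2115) = 0.46720,
so c = arccos(0.46720) = 1.08467 rad.
On the unit sphere the arc length equals the central angle: 1.0847.

1.0847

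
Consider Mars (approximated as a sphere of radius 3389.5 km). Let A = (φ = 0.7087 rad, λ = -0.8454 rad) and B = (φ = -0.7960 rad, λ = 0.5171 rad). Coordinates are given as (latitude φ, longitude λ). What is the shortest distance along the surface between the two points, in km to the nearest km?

In radians: φ₁ = 0.7087, φ₂ = -0.7960, Δλ = 78.065° = 1.3625 rad.
cos c = sin φ₁ sin φ₂ + cos φ₁ cos φ₂ cos Δλ = (0.6508)(-0.7146) + (0.7592)(0.6996)(0.2068) = -0.35524,
so c = arccos(-0.35524) = 1.93397 rad.
Distance = R·c = 3389.5 × 1.9340 ≈ 6555 km.

6555 km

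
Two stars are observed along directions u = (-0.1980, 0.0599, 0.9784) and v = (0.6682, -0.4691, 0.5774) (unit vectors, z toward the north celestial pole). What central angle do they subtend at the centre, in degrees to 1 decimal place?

u·v = 0.4045; |u| = 1.0000, |v| = 1.0000.
cos θ = (u·v)/(|u||v|) = 0.4045, so θ = 66.1°.

66.1°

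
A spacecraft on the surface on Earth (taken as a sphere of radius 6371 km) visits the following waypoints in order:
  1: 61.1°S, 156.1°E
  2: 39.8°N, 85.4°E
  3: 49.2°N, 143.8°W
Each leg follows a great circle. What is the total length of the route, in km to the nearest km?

21900 km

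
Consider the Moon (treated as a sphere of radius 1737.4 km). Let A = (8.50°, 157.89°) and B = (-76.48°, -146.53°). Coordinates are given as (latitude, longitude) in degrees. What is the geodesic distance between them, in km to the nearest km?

2752 km

Let φ₁ = 0.1484 rad, φ₂ = -1.3348 rad, and Δλ = 0.9701 rad.
cos c = sin φ₁ sin φ₂ + cos φ₁ cos φ₂ cos Δλ = (0.1478)(-0.9723) + (0.9890)(0.2338)(0.5653) = -0.01302,
so c = arccos(-0.01302) = 1.58381 rad.
Distance = R·c = 1737.4 × 1.5838 ≈ 2752 km.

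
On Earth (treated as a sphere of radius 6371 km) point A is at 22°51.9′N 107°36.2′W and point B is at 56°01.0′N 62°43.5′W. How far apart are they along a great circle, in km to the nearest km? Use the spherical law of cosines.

5181 km

With latitudes φ₁ = 22.865°, φ₂ = 56.017° and longitude difference Δλ = 44.878°:
cos c = sin φ₁ sin φ₂ + cos φ₁ cos φ₂ cos Δλ = (0.3886)(0.8292) + (0.9214)(0.5590)(0.7086) = 0.68715,
so c = arccos(0.68715) = 0.81324 rad.
Distance = R·c = 6371 × 0.8132 ≈ 5181 km.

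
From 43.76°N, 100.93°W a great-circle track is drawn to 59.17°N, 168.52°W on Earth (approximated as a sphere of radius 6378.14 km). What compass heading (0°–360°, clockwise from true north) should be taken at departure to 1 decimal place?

315.7°

Δλ = -67.590° = -1.1797 rad.
y = sin Δλ · cos φ₂ = (-0.9245)(0.5125) = -0.4738
x = cos φ₁ sin φ₂ − sin φ₁ cos φ₂ cos Δλ = (0.7222)(0.8587) − (0.6916)(0.5125)(0.3812) = 0.4851
θ = atan2(y, x) = -44.33°; adding 360° gives 315.7°.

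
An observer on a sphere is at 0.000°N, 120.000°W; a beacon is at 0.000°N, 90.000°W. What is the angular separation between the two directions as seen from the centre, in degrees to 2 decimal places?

30.00°

In radians: φ₁ = 0.0000, φ₂ = 0.0000, Δλ = 30.000° = 0.5236 rad.
Haversine: a = sin²(Δφ/2) + cos φ₁ cos φ₂ sin²(Δλ/2) = 0.0000 + (1.0000)(1.0000)(0.0670) = 0.06699.
Central angle c = 2·arcsin(√a) = 0.52360 rad.
So the angular separation is 30.00°.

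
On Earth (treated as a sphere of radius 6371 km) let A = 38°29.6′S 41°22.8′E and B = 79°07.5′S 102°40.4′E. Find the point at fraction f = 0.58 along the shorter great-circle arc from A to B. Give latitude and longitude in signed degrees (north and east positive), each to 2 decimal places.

Central angle δ = 0.8201 rad. Interpolating on the sphere with fraction f = 0.58:
P = [sin((1−f)δ)·A + sin(fδ)·B] / sin δ = 0.4618·A + 0.6262·B in Cartesian coordinates,
giving P = (0.2453, 0.3542, -0.9024), i.e. latitude -64.48°, longitude 55.30°.

-64.48°, 55.30°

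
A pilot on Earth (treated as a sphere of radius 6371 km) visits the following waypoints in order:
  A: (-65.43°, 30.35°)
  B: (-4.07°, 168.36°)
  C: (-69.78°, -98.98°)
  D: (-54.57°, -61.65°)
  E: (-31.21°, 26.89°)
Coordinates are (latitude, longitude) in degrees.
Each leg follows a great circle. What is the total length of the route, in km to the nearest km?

Leg A→B: central angle 1.8170 rad, distance 11576.1 km.
Leg B→C: central angle 1.5202 rad, distance 9685.0 km.
Leg C→D: central angle 0.3926 rad, distance 2501.1 km.
Leg D→E: central angle 1.1209 rad, distance 7141.4 km.
Total: 11576.1 + 9685.0 + 2501.1 + 7141.4 ≈ 30904 km.

30904 km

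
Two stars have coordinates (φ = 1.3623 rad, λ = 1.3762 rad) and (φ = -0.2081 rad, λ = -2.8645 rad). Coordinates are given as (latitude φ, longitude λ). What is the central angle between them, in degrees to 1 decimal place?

107.1°

With latitudes φ₁ = 78.054°, φ₂ = -11.923° and longitude difference Δλ = 117.026°:
Haversine: a = sin²(Δφ/2) + cos φ₁ cos φ₂ sin²(Δλ/2) = 0.4998 + (0.2070)(0.9784)(0.7272) = 0.64708.
Central angle c = 2·arcsin(√a) = 1.86936 rad.
So the angular separation is 107.1°.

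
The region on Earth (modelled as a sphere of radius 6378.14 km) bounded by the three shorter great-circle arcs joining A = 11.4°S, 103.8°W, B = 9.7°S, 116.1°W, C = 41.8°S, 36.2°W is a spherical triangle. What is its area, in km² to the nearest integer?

3342164 km²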